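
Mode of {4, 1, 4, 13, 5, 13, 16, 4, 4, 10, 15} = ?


Frequencies: 1:1, 4:4, 5:1, 10:1, 13:2, 15:1, 16:1
Max frequency = 4
Mode = 4

Mode = 4


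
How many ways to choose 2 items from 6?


C(6,2) = 6!/(2! × 4!)
= 720/(2 × 24)
= 15

C(6,2) = 15


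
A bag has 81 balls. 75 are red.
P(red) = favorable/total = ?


P = 75/81 = 0.9259

P = 0.9259


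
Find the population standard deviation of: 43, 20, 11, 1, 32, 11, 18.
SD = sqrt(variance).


Mean = 19.4286
Variance = 171.1020
SD = sqrt(171.1020) = 13.0806

SD = 13.0806


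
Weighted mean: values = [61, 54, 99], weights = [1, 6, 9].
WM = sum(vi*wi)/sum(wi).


Numerator = 61*1 + 54*6 + 99*9 = 1276
Denominator = 1 + 6 + 9 = 16
WM = 1276/16 = 79.7500

WM = 79.7500


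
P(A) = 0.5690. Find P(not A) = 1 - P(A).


P(not A) = 1 - 0.5690 = 0.4310

P(not A) = 0.4310


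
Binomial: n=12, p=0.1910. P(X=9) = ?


C(12,9) = 220
p^9 = 3.382987e-07
(1-p)^3 = 0.529475
P = 220 * 3.382987e-07 * 0.529475 = 3.9407e-05

P(X=9) = 3.9407e-05


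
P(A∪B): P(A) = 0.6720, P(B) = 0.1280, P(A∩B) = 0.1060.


P(A∪B) = 0.6720 + 0.1280 - 0.1060
= 0.8000 - 0.1060
= 0.6940

P(A∪B) = 0.6940


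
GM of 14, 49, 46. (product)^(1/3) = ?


Product = 14 × 49 × 46 = 31556
GM = 31556^(1/3) = 31.6005

GM = 31.6005


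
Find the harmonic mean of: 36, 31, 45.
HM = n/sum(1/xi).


Sum of reciprocals = 1/36 + 1/31 + 1/45 = 0.082258
HM = 3/0.082258 = 36.4706

HM = 36.4706


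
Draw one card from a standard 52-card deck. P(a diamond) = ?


13 diamonds in 52 cards
P = 13/52 = 0.2500

P = 0.2500


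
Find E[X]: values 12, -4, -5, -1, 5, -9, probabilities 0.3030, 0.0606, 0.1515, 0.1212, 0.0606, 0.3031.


E[X] = 12*0.3030 - 4*0.0606 - 5*0.1515 - 1*0.1212 + 5*0.0606 - 9*0.3031
= 3.6360 - 0.2424 - 0.7575 - 0.1212 + 0.3030 - 2.7279
= 0.0900

E[X] = 0.0900


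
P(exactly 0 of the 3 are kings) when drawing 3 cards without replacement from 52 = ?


Hypergeometric: P(X=0) = C(4,0)·C(48,3) / C(52,3)
= 1 × 17296 / 22100
= 17296/22100 = 0.7826

P = 0.7826


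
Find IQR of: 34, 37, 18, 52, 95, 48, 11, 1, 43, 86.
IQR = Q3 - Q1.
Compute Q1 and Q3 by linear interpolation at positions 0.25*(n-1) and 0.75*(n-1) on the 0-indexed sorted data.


Sorted: 1, 11, 18, 34, 37, 43, 48, 52, 86, 95
Q1 (25th %ile) = 22.0000
Q3 (75th %ile) = 51.0000
IQR = 51.0000 - 22.0000 = 29.0000

IQR = 29.0000


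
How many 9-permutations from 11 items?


P(11,9) = 11!/2!
= 39916800/2
= 19958400

P(11,9) = 19958400


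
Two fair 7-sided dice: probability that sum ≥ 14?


Total outcomes = 7×7 = 49
Favorable (sum ≥ 14): 1
P = 1/49 = 0.0204

P = 0.0204


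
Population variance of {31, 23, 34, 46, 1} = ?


Mean = 27.0000
Squared deviations: 16.0000, 16.0000, 49.0000, 361.0000, 676.0000
Sum = 1118.0000
Variance = 1118.0000/5 = 223.6000

Variance = 223.6000


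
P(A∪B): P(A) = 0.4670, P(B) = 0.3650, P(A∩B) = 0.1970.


P(A∪B) = 0.4670 + 0.3650 - 0.1970
= 0.8320 - 0.1970
= 0.6350

P(A∪B) = 0.6350


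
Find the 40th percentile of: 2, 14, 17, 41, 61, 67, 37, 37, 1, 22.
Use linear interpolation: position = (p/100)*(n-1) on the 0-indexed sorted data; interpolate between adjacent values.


Sorted: 1, 2, 14, 17, 22, 37, 37, 41, 61, 67
n = 10
Index = 40/100 * 9 = 3.6000
Lower = data[3] = 17, Upper = data[4] = 22
P40 = 17 + 0.6000*(5) = 20.0000

P40 = 20.0000


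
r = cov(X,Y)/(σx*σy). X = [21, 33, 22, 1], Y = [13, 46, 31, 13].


Mean X = 19.2500, Mean Y = 25.7500
SD X = 11.540689, SD Y = 13.808964
Cov = 125.812500
r = 125.812500/(11.540689*13.808964) = 0.7895

r = 0.7895


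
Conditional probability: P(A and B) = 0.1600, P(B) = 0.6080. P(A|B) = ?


P(A|B) = 0.1600/0.6080 = 0.2632

P(A|B) = 0.2632


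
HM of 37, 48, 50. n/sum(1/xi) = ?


Sum of reciprocals = 1/37 + 1/48 + 1/50 = 0.067860
HM = 3/0.067860 = 44.2084

HM = 44.2084


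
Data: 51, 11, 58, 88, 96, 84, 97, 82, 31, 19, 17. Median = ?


Sorted: 11, 17, 19, 31, 51, 58, 82, 84, 88, 96, 97
n = 11 (odd)
Middle value = 58

Median = 58


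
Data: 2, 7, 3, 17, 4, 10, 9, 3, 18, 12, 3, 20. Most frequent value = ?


Frequencies: 2:1, 3:3, 4:1, 7:1, 9:1, 10:1, 12:1, 17:1, 18:1, 20:1
Max frequency = 3
Mode = 3

Mode = 3


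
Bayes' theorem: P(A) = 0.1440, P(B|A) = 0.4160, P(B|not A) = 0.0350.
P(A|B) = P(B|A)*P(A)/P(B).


P(B) = P(B|A)*P(A) + P(B|A')*P(A')
= 0.4160*0.1440 + 0.0350*0.8560
= 0.059904 + 0.029960 = 0.089864
P(A|B) = 0.059904/0.089864 = 0.6666

P(A|B) = 0.6666


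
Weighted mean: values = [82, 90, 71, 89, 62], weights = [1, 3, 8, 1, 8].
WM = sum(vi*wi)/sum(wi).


Numerator = 82*1 + 90*3 + 71*8 + 89*1 + 62*8 = 1505
Denominator = 1 + 3 + 8 + 1 + 8 = 21
WM = 1505/21 = 71.6667

WM = 71.6667


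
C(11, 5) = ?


C(11,5) = 11!/(5! × 6!)
= 39916800/(120 × 720)
= 462

C(11,5) = 462


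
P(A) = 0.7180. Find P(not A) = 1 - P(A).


P(not A) = 1 - 0.7180 = 0.2820

P(not A) = 0.2820


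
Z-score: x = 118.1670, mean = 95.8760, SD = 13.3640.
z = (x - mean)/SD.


z = (118.1670 - 95.8760)/13.3640
= 22.2910/13.3640
= 1.6680

z = 1.6680


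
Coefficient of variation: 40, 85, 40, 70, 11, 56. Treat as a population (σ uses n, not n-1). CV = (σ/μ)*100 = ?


Mean = 50.3333
SD = 23.7393
CV = (23.7393/50.3333)*100 = 47.1642%

CV = 47.1642%


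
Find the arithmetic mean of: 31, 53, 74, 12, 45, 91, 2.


Sum = 31 + 53 + 74 + 12 + 45 + 91 + 2 = 308
n = 7
Mean = 308/7 = 44.0000

Mean = 44.0000


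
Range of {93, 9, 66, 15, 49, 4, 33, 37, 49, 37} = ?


Max = 93, Min = 4
Range = 93 - 4 = 89

Range = 89


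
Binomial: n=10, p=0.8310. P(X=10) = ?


C(10,10) = 1
p^10 = 0.157040
(1-p)^0 = 1.000000
P = 1 * 0.157040 * 1.000000 = 0.1570

P(X=10) = 0.1570


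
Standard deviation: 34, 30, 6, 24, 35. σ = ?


Mean = 25.8000
Variance = 112.9600
SD = sqrt(112.9600) = 10.6283

SD = 10.6283


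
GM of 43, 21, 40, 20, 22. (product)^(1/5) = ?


Product = 43 × 21 × 40 × 20 × 22 = 15892800
GM = 15892800^(1/5) = 27.5575

GM = 27.5575


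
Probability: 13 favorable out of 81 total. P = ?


P = 13/81 = 0.1605

P = 0.1605


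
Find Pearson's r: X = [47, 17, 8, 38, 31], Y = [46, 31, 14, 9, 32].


Mean X = 28.2000, Mean Y = 26.4000
SD X = 14.076931, SD Y = 13.365628
Cov = 82.520000
r = 82.520000/(14.076931*13.365628) = 0.4386

r = 0.4386


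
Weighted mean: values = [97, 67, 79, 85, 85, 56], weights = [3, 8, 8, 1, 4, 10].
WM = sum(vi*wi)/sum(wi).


Numerator = 97*3 + 67*8 + 79*8 + 85*1 + 85*4 + 56*10 = 2444
Denominator = 3 + 8 + 8 + 1 + 4 + 10 = 34
WM = 2444/34 = 71.8824

WM = 71.8824


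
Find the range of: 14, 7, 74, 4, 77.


Max = 77, Min = 4
Range = 77 - 4 = 73

Range = 73


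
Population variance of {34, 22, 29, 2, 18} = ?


Mean = 21.0000
Squared deviations: 169.0000, 1.0000, 64.0000, 361.0000, 9.0000
Sum = 604.0000
Variance = 604.0000/5 = 120.8000

Variance = 120.8000


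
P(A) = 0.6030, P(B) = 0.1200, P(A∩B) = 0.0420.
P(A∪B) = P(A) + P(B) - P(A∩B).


P(A∪B) = 0.6030 + 0.1200 - 0.0420
= 0.7230 - 0.0420
= 0.6810

P(A∪B) = 0.6810


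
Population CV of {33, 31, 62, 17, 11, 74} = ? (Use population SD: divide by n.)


Mean = 38.0000
SD = 22.7889
CV = (22.7889/38.0000)*100 = 59.9708%

CV = 59.9708%


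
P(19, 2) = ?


P(19,2) = 19!/17!
= 121645100408832000/355687428096000
= 342

P(19,2) = 342


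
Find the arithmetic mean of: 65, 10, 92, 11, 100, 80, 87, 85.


Sum = 65 + 10 + 92 + 11 + 100 + 80 + 87 + 85 = 530
n = 8
Mean = 530/8 = 66.2500

Mean = 66.2500


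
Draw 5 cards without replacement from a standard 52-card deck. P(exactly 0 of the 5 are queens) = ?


Hypergeometric: P(X=0) = C(4,0)·C(48,5) / C(52,5)
= 1 × 1712304 / 2598960
= 1712304/2598960 = 0.6588

P = 0.6588


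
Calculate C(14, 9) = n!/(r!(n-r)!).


C(14,9) = 14!/(9! × 5!)
= 87178291200/(362880 × 120)
= 2002

C(14,9) = 2002


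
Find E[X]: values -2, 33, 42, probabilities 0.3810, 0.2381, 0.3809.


E[X] = -2*0.3810 + 33*0.2381 + 42*0.3809
= -0.7620 + 7.8573 + 15.9978
= 23.0931

E[X] = 23.0931


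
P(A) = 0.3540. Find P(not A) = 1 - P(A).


P(not A) = 1 - 0.3540 = 0.6460

P(not A) = 0.6460


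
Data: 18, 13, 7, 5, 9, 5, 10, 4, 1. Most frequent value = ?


Frequencies: 1:1, 4:1, 5:2, 7:1, 9:1, 10:1, 13:1, 18:1
Max frequency = 2
Mode = 5

Mode = 5


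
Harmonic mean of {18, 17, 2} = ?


Sum of reciprocals = 1/18 + 1/17 + 1/2 = 0.614379
HM = 3/0.614379 = 4.8830

HM = 4.8830


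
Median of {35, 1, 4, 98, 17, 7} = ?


Sorted: 1, 4, 7, 17, 35, 98
n = 6 (even)
Middle values: 7 and 17
Median = (7+17)/2 = 12.0000

Median = 12.0000


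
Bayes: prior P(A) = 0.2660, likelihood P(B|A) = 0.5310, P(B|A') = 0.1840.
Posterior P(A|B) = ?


P(B) = P(B|A)*P(A) + P(B|A')*P(A')
= 0.5310*0.2660 + 0.1840*0.7340
= 0.141246 + 0.135056 = 0.276302
P(A|B) = 0.141246/0.276302 = 0.5112

P(A|B) = 0.5112


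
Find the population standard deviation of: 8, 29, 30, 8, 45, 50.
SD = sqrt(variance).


Mean = 28.3333
Variance = 262.8889
SD = sqrt(262.8889) = 16.2138

SD = 16.2138


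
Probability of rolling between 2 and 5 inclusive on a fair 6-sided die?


Favorable outcomes (2 ≤ roll ≤ 5): 4
Total outcomes = 6
P = 4/6 = 0.6667

P = 0.6667


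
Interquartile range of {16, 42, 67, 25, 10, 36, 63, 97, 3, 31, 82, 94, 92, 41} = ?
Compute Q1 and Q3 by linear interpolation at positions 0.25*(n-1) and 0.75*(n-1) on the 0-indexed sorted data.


Sorted: 3, 10, 16, 25, 31, 36, 41, 42, 63, 67, 82, 92, 94, 97
Q1 (25th %ile) = 26.5000
Q3 (75th %ile) = 78.2500
IQR = 78.2500 - 26.5000 = 51.7500

IQR = 51.7500


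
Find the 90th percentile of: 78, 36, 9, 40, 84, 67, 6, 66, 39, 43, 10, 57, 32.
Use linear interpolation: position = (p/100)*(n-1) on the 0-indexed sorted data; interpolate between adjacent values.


Sorted: 6, 9, 10, 32, 36, 39, 40, 43, 57, 66, 67, 78, 84
n = 13
Index = 90/100 * 12 = 10.8000
Lower = data[10] = 67, Upper = data[11] = 78
P90 = 67 + 0.8000*(11) = 75.8000

P90 = 75.8000


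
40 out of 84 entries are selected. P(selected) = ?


P = 40/84 = 0.4762

P = 0.4762


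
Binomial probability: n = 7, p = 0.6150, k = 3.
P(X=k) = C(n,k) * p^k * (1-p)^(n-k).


C(7,3) = 35
p^3 = 0.232608
(1-p)^4 = 0.021971
P = 35 * 0.232608 * 0.021971 = 0.1789

P(X=3) = 0.1789


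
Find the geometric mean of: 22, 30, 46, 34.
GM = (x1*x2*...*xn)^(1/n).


Product = 22 × 30 × 46 × 34 = 1032240
GM = 1032240^(1/4) = 31.8746

GM = 31.8746


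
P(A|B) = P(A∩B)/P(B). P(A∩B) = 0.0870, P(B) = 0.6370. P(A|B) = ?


P(A|B) = 0.0870/0.6370 = 0.1366

P(A|B) = 0.1366


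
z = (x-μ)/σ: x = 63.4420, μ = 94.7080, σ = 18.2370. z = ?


z = (63.4420 - 94.7080)/18.2370
= -31.2660/18.2370
= -1.7144

z = -1.7144


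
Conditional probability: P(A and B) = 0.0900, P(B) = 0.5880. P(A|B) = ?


P(A|B) = 0.0900/0.5880 = 0.1531

P(A|B) = 0.1531


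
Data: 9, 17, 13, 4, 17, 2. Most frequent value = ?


Frequencies: 2:1, 4:1, 9:1, 13:1, 17:2
Max frequency = 2
Mode = 17

Mode = 17


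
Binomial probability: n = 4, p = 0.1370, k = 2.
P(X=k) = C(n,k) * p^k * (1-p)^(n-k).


C(4,2) = 6
p^2 = 0.018769
(1-p)^2 = 0.744769
P = 6 * 0.018769 * 0.744769 = 0.0839

P(X=2) = 0.0839


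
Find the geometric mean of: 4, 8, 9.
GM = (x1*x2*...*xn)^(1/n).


Product = 4 × 8 × 9 = 288
GM = 288^(1/3) = 6.6039

GM = 6.6039


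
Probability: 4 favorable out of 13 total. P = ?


P = 4/13 = 0.3077

P = 0.3077


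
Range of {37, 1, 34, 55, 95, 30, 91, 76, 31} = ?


Max = 95, Min = 1
Range = 95 - 1 = 94

Range = 94


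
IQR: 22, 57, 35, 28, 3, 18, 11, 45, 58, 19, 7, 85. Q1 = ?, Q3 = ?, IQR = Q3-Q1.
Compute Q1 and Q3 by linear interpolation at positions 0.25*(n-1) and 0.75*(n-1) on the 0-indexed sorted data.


Sorted: 3, 7, 11, 18, 19, 22, 28, 35, 45, 57, 58, 85
Q1 (25th %ile) = 16.2500
Q3 (75th %ile) = 48.0000
IQR = 48.0000 - 16.2500 = 31.7500

IQR = 31.7500


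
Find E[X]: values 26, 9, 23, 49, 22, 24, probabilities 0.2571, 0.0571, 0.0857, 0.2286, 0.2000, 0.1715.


E[X] = 26*0.2571 + 9*0.0571 + 23*0.0857 + 49*0.2286 + 22*0.2000 + 24*0.1715
= 6.6846 + 0.5139 + 1.9711 + 11.2014 + 4.4000 + 4.1160
= 28.8870

E[X] = 28.8870


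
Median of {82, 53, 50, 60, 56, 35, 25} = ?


Sorted: 25, 35, 50, 53, 56, 60, 82
n = 7 (odd)
Middle value = 53

Median = 53


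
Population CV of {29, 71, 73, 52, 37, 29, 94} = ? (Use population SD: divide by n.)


Mean = 55.0000
SD = 23.2563
CV = (23.2563/55.0000)*100 = 42.2842%

CV = 42.2842%


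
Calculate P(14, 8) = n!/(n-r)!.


P(14,8) = 14!/6!
= 87178291200/720
= 121080960

P(14,8) = 121080960


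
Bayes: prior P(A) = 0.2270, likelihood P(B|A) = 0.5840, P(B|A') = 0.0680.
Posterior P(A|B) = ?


P(B) = P(B|A)*P(A) + P(B|A')*P(A')
= 0.5840*0.2270 + 0.0680*0.7730
= 0.132568 + 0.052564 = 0.185132
P(A|B) = 0.132568/0.185132 = 0.7161

P(A|B) = 0.7161


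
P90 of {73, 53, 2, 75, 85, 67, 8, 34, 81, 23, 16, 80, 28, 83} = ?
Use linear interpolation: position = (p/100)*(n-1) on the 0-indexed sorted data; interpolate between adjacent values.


Sorted: 2, 8, 16, 23, 28, 34, 53, 67, 73, 75, 80, 81, 83, 85
n = 14
Index = 90/100 * 13 = 11.7000
Lower = data[11] = 81, Upper = data[12] = 83
P90 = 81 + 0.7000*(2) = 82.4000

P90 = 82.4000


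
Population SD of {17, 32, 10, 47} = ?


Mean = 26.5000
Variance = 203.2500
SD = sqrt(203.2500) = 14.2566

SD = 14.2566


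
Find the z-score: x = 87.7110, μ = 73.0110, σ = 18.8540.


z = (87.7110 - 73.0110)/18.8540
= 14.7000/18.8540
= 0.7797

z = 0.7797


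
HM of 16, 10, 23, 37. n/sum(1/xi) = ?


Sum of reciprocals = 1/16 + 1/10 + 1/23 + 1/37 = 0.233005
HM = 4/0.233005 = 17.1670

HM = 17.1670


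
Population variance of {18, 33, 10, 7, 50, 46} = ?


Mean = 27.3333
Squared deviations: 87.1111, 32.1111, 300.4444, 413.4444, 513.7778, 348.4444
Sum = 1695.3333
Variance = 1695.3333/6 = 282.5556

Variance = 282.5556


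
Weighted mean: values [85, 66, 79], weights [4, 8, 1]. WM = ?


Numerator = 85*4 + 66*8 + 79*1 = 947
Denominator = 4 + 8 + 1 = 13
WM = 947/13 = 72.8462

WM = 72.8462


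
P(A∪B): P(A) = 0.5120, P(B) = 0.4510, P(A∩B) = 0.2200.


P(A∪B) = 0.5120 + 0.4510 - 0.2200
= 0.9630 - 0.2200
= 0.7430

P(A∪B) = 0.7430


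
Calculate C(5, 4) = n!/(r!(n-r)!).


C(5,4) = 5!/(4! × 1!)
= 120/(24 × 1)
= 5

C(5,4) = 5


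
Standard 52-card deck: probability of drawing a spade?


13 spades in 52 cards
P = 13/52 = 0.2500

P = 0.2500


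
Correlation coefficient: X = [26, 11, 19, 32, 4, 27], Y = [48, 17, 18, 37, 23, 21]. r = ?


Mean X = 19.8333, Mean Y = 27.3333
SD X = 9.719682, SD Y = 11.352924
Cov = 61.222222
r = 61.222222/(9.719682*11.352924) = 0.5548

r = 0.5548


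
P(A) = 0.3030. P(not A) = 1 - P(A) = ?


P(not A) = 1 - 0.3030 = 0.6970

P(not A) = 0.6970


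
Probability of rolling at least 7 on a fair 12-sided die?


Favorable outcomes (roll ≥ 7): 6
Total outcomes = 12
P = 6/12 = 0.5000

P = 0.5000


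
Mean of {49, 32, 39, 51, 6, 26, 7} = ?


Sum = 49 + 32 + 39 + 51 + 6 + 26 + 7 = 210
n = 7
Mean = 210/7 = 30.0000

Mean = 30.0000


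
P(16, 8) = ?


P(16,8) = 16!/8!
= 20922789888000/40320
= 518918400

P(16,8) = 518918400


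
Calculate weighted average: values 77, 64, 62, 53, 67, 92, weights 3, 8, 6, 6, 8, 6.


Numerator = 77*3 + 64*8 + 62*6 + 53*6 + 67*8 + 92*6 = 2521
Denominator = 3 + 8 + 6 + 6 + 8 + 6 = 37
WM = 2521/37 = 68.1351

WM = 68.1351


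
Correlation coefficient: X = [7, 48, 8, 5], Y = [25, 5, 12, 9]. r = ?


Mean X = 17.0000, Mean Y = 12.7500
SD X = 17.930421, SD Y = 7.495832
Cov = -77.750000
r = -77.750000/(17.930421*7.495832) = -0.5785

r = -0.5785


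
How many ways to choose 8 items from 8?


C(8,8) = 8!/(8! × 0!)
= 40320/(40320 × 1)
= 1

C(8,8) = 1


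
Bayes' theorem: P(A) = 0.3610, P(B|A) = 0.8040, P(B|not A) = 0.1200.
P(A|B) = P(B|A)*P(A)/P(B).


P(B) = P(B|A)*P(A) + P(B|A')*P(A')
= 0.8040*0.3610 + 0.1200*0.6390
= 0.290244 + 0.076680 = 0.366924
P(A|B) = 0.290244/0.366924 = 0.7910

P(A|B) = 0.7910


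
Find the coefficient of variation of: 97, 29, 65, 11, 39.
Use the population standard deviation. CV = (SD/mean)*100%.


Mean = 48.2000
SD = 30.0027
CV = (30.0027/48.2000)*100 = 62.2462%

CV = 62.2462%


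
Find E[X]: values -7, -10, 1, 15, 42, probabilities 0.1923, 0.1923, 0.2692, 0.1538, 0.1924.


E[X] = -7*0.1923 - 10*0.1923 + 1*0.2692 + 15*0.1538 + 42*0.1924
= -1.3461 - 1.9230 + 0.2692 + 2.3070 + 8.0808
= 7.3879

E[X] = 7.3879


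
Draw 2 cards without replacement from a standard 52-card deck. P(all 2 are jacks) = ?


P(all jacks) = (4/52) × (3/51)
= 0.0045

P = 0.0045


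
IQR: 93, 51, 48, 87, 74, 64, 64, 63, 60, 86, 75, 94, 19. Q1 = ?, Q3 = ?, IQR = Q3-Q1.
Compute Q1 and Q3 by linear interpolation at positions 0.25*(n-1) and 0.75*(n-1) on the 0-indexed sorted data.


Sorted: 19, 48, 51, 60, 63, 64, 64, 74, 75, 86, 87, 93, 94
Q1 (25th %ile) = 60.0000
Q3 (75th %ile) = 86.0000
IQR = 86.0000 - 60.0000 = 26.0000

IQR = 26.0000


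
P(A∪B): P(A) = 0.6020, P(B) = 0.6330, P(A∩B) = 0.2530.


P(A∪B) = 0.6020 + 0.6330 - 0.2530
= 1.2350 - 0.2530
= 0.9820

P(A∪B) = 0.9820


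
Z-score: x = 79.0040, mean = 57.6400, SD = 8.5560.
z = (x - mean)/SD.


z = (79.0040 - 57.6400)/8.5560
= 21.3640/8.5560
= 2.4970

z = 2.4970


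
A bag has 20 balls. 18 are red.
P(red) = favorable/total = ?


P = 18/20 = 0.9000

P = 0.9000


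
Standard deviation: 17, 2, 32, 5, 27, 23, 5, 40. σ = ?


Mean = 18.8750
Variance = 171.8594
SD = sqrt(171.8594) = 13.1095

SD = 13.1095


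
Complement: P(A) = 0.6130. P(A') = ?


P(not A) = 1 - 0.6130 = 0.3870

P(not A) = 0.3870


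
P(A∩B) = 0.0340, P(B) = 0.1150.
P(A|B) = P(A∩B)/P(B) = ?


P(A|B) = 0.0340/0.1150 = 0.2957

P(A|B) = 0.2957


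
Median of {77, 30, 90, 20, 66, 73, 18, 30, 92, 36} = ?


Sorted: 18, 20, 30, 30, 36, 66, 73, 77, 90, 92
n = 10 (even)
Middle values: 36 and 66
Median = (36+66)/2 = 51.0000

Median = 51.0000


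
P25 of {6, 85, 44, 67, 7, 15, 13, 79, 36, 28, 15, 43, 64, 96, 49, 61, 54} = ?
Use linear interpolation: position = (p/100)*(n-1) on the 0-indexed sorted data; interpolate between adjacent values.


Sorted: 6, 7, 13, 15, 15, 28, 36, 43, 44, 49, 54, 61, 64, 67, 79, 85, 96
n = 17
Index = 25/100 * 16 = 4.0000
Lower = data[4] = 15, Upper = data[5] = 28
P25 = 15 + 0*(13) = 15.0000

P25 = 15.0000


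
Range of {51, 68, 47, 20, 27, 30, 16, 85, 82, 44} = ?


Max = 85, Min = 16
Range = 85 - 16 = 69

Range = 69


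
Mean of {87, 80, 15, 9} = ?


Sum = 87 + 80 + 15 + 9 = 191
n = 4
Mean = 191/4 = 47.7500

Mean = 47.7500


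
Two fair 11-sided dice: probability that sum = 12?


Total outcomes = 11×11 = 121
Favorable (sum = 12): 11
P = 11/121 = 0.0909

P = 0.0909


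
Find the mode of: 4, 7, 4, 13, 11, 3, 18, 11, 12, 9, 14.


Frequencies: 3:1, 4:2, 7:1, 9:1, 11:2, 12:1, 13:1, 14:1, 18:1
Max frequency = 2
Mode = 4, 11

Mode = 4, 11


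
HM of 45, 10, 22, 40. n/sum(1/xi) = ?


Sum of reciprocals = 1/45 + 1/10 + 1/22 + 1/40 = 0.192677
HM = 4/0.192677 = 20.7602

HM = 20.7602


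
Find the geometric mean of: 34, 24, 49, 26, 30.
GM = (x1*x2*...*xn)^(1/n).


Product = 34 × 24 × 49 × 26 × 30 = 31187520
GM = 31187520^(1/5) = 31.5352

GM = 31.5352


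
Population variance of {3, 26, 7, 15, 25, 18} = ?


Mean = 15.6667
Squared deviations: 160.4444, 106.7778, 75.1111, 0.4444, 87.1111, 5.4444
Sum = 435.3333
Variance = 435.3333/6 = 72.5556

Variance = 72.5556


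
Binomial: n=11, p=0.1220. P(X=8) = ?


C(11,8) = 165
p^8 = 4.907707e-08
(1-p)^3 = 0.676836
P = 165 * 4.907707e-08 * 0.676836 = 5.4808e-06

P(X=8) = 5.4808e-06


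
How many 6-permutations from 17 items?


P(17,6) = 17!/11!
= 355687428096000/39916800
= 8910720

P(17,6) = 8910720


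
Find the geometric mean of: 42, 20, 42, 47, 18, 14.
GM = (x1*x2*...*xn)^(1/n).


Product = 42 × 20 × 42 × 47 × 18 × 14 = 417856320
GM = 417856320^(1/6) = 27.3425

GM = 27.3425


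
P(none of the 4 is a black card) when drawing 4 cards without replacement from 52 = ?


P(no black cards) = (26/52) × (25/51) × (24/50) × (23/49)
= 0.0552

P = 0.0552


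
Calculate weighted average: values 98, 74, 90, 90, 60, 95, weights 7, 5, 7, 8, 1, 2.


Numerator = 98*7 + 74*5 + 90*7 + 90*8 + 60*1 + 95*2 = 2656
Denominator = 7 + 5 + 7 + 8 + 1 + 2 = 30
WM = 2656/30 = 88.5333

WM = 88.5333


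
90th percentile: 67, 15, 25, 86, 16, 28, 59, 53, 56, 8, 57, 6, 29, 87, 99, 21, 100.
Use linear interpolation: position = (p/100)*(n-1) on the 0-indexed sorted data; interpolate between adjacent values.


Sorted: 6, 8, 15, 16, 21, 25, 28, 29, 53, 56, 57, 59, 67, 86, 87, 99, 100
n = 17
Index = 90/100 * 16 = 14.4000
Lower = data[14] = 87, Upper = data[15] = 99
P90 = 87 + 0.4000*(12) = 91.8000

P90 = 91.8000


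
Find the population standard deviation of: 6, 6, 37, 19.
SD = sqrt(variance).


Mean = 17.0000
Variance = 161.5000
SD = sqrt(161.5000) = 12.7083

SD = 12.7083


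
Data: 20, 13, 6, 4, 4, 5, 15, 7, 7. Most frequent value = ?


Frequencies: 4:2, 5:1, 6:1, 7:2, 13:1, 15:1, 20:1
Max frequency = 2
Mode = 4, 7

Mode = 4, 7


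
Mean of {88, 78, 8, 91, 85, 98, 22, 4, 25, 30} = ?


Sum = 88 + 78 + 8 + 91 + 85 + 98 + 22 + 4 + 25 + 30 = 529
n = 10
Mean = 529/10 = 52.9000

Mean = 52.9000


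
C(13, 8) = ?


C(13,8) = 13!/(8! × 5!)
= 6227020800/(40320 × 120)
= 1287

C(13,8) = 1287


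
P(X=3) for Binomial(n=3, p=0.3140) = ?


C(3,3) = 1
p^3 = 0.030959
(1-p)^0 = 1.000000
P = 1 * 0.030959 * 1.000000 = 0.0310

P(X=3) = 0.0310


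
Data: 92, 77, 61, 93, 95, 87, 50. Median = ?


Sorted: 50, 61, 77, 87, 92, 93, 95
n = 7 (odd)
Middle value = 87

Median = 87


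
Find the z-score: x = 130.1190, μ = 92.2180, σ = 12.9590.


z = (130.1190 - 92.2180)/12.9590
= 37.9010/12.9590
= 2.9247

z = 2.9247


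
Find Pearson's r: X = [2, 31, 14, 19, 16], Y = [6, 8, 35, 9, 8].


Mean X = 16.4000, Mean Y = 13.2000
SD X = 9.308061, SD Y = 10.943491
Cov = -6.680000
r = -6.680000/(9.308061*10.943491) = -0.0656

r = -0.0656


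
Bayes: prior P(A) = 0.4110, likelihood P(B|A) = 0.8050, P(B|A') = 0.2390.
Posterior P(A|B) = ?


P(B) = P(B|A)*P(A) + P(B|A')*P(A')
= 0.8050*0.4110 + 0.2390*0.5890
= 0.330855 + 0.140771 = 0.471626
P(A|B) = 0.330855/0.471626 = 0.7015

P(A|B) = 0.7015


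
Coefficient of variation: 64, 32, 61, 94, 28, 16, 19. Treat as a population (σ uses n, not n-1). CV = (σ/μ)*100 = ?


Mean = 44.8571
SD = 26.7070
CV = (26.7070/44.8571)*100 = 59.5380%

CV = 59.5380%


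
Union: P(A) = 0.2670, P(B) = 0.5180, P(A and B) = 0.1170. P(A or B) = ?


P(A∪B) = 0.2670 + 0.5180 - 0.1170
= 0.7850 - 0.1170
= 0.6680

P(A∪B) = 0.6680


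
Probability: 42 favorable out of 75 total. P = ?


P = 42/75 = 0.5600

P = 0.5600


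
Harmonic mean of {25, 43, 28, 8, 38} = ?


Sum of reciprocals = 1/25 + 1/43 + 1/28 + 1/8 + 1/38 = 0.250286
HM = 5/0.250286 = 19.9772

HM = 19.9772


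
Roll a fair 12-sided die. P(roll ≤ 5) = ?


Favorable outcomes (roll ≤ 5): 5
Total outcomes = 12
P = 5/12 = 0.4167

P = 0.4167


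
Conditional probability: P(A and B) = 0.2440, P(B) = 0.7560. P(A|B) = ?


P(A|B) = 0.2440/0.7560 = 0.3228

P(A|B) = 0.3228


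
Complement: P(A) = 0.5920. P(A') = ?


P(not A) = 1 - 0.5920 = 0.4080

P(not A) = 0.4080


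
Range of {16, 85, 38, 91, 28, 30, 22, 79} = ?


Max = 91, Min = 16
Range = 91 - 16 = 75

Range = 75


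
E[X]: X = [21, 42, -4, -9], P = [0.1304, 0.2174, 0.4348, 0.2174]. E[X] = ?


E[X] = 21*0.1304 + 42*0.2174 - 4*0.4348 - 9*0.2174
= 2.7384 + 9.1308 - 1.7392 - 1.9566
= 8.1734

E[X] = 8.1734


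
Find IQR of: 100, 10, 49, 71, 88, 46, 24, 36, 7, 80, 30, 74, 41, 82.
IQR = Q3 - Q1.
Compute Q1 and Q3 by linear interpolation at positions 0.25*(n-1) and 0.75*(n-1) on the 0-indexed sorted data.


Sorted: 7, 10, 24, 30, 36, 41, 46, 49, 71, 74, 80, 82, 88, 100
Q1 (25th %ile) = 31.5000
Q3 (75th %ile) = 78.5000
IQR = 78.5000 - 31.5000 = 47.0000

IQR = 47.0000


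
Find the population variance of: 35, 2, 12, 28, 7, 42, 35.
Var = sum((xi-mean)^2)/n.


Mean = 23.0000
Squared deviations: 144.0000, 441.0000, 121.0000, 25.0000, 256.0000, 361.0000, 144.0000
Sum = 1492.0000
Variance = 1492.0000/7 = 213.1429

Variance = 213.1429


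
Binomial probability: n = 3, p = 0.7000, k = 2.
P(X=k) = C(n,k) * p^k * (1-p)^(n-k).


C(3,2) = 3
p^2 = 0.490000
(1-p)^1 = 0.300000
P = 3 * 0.490000 * 0.300000 = 0.4410

P(X=2) = 0.4410


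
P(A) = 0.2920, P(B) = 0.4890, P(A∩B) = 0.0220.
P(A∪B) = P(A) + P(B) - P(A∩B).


P(A∪B) = 0.2920 + 0.4890 - 0.0220
= 0.7810 - 0.0220
= 0.7590

P(A∪B) = 0.7590


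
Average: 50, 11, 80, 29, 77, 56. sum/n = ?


Sum = 50 + 11 + 80 + 29 + 77 + 56 = 303
n = 6
Mean = 303/6 = 50.5000

Mean = 50.5000


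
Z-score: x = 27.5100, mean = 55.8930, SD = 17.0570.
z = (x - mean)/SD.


z = (27.5100 - 55.8930)/17.0570
= -28.3830/17.0570
= -1.6640

z = -1.6640


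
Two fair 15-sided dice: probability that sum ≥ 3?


Total outcomes = 15×15 = 225
Favorable (sum ≥ 3): 224
P = 224/225 = 0.9956

P = 0.9956


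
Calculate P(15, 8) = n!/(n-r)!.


P(15,8) = 15!/7!
= 1307674368000/5040
= 259459200

P(15,8) = 259459200


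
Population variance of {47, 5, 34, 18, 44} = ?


Mean = 29.6000
Squared deviations: 302.7600, 605.1600, 19.3600, 134.5600, 207.3600
Sum = 1269.2000
Variance = 1269.2000/5 = 253.8400

Variance = 253.8400


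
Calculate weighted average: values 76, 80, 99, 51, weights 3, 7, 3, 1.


Numerator = 76*3 + 80*7 + 99*3 + 51*1 = 1136
Denominator = 3 + 7 + 3 + 1 = 14
WM = 1136/14 = 81.1429

WM = 81.1429


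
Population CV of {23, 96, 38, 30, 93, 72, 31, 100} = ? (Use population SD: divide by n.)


Mean = 60.3750
SD = 31.0682
CV = (31.0682/60.3750)*100 = 51.4588%

CV = 51.4588%


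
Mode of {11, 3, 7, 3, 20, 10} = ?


Frequencies: 3:2, 7:1, 10:1, 11:1, 20:1
Max frequency = 2
Mode = 3

Mode = 3


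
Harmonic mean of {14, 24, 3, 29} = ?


Sum of reciprocals = 1/14 + 1/24 + 1/3 + 1/29 = 0.480911
HM = 4/0.480911 = 8.3175

HM = 8.3175


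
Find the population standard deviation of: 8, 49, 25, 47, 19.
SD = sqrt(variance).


Mean = 29.6000
Variance = 255.8400
SD = sqrt(255.8400) = 15.9950

SD = 15.9950


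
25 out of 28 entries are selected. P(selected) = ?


P = 25/28 = 0.8929

P = 0.8929


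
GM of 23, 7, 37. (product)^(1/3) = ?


Product = 23 × 7 × 37 = 5957
GM = 5957^(1/3) = 18.1277

GM = 18.1277


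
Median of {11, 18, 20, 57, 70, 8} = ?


Sorted: 8, 11, 18, 20, 57, 70
n = 6 (even)
Middle values: 18 and 20
Median = (18+20)/2 = 19.0000

Median = 19.0000


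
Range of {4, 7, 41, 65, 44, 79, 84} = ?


Max = 84, Min = 4
Range = 84 - 4 = 80

Range = 80


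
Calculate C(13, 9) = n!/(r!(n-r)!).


C(13,9) = 13!/(9! × 4!)
= 6227020800/(362880 × 24)
= 715

C(13,9) = 715


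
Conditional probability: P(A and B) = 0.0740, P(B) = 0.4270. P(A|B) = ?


P(A|B) = 0.0740/0.4270 = 0.1733

P(A|B) = 0.1733


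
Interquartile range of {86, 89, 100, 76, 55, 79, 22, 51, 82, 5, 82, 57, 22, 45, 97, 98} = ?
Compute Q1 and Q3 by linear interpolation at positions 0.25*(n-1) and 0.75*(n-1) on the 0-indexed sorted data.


Sorted: 5, 22, 22, 45, 51, 55, 57, 76, 79, 82, 82, 86, 89, 97, 98, 100
Q1 (25th %ile) = 49.5000
Q3 (75th %ile) = 86.7500
IQR = 86.7500 - 49.5000 = 37.2500

IQR = 37.2500


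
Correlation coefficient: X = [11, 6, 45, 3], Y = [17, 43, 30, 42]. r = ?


Mean X = 16.2500, Mean Y = 33.0000
SD X = 16.843025, SD Y = 10.559356
Cov = -56.000000
r = -56.000000/(16.843025*10.559356) = -0.3149

r = -0.3149


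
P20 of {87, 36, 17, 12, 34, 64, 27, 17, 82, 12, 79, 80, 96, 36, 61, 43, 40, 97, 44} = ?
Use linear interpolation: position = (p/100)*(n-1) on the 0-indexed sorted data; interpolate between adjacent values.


Sorted: 12, 12, 17, 17, 27, 34, 36, 36, 40, 43, 44, 61, 64, 79, 80, 82, 87, 96, 97
n = 19
Index = 20/100 * 18 = 3.6000
Lower = data[3] = 17, Upper = data[4] = 27
P20 = 17 + 0.6000*(10) = 23.0000

P20 = 23.0000


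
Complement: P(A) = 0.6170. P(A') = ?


P(not A) = 1 - 0.6170 = 0.3830

P(not A) = 0.3830


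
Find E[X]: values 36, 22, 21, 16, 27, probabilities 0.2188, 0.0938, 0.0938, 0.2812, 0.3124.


E[X] = 36*0.2188 + 22*0.0938 + 21*0.0938 + 16*0.2812 + 27*0.3124
= 7.8768 + 2.0636 + 1.9698 + 4.4992 + 8.4348
= 24.8442

E[X] = 24.8442


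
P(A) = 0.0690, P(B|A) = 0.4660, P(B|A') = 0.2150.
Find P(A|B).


P(B) = P(B|A)*P(A) + P(B|A')*P(A')
= 0.4660*0.0690 + 0.2150*0.9310
= 0.032154 + 0.200165 = 0.232319
P(A|B) = 0.032154/0.232319 = 0.1384

P(A|B) = 0.1384


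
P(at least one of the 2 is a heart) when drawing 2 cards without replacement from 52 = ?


P(at least one) = 1 - P(none)
P(none) = (39/52) × (38/51) = 0.558824
P(at least one) = 1 - 0.558824 = 0.4412

P = 0.4412


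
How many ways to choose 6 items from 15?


C(15,6) = 15!/(6! × 9!)
= 1307674368000/(720 × 362880)
= 5005

C(15,6) = 5005


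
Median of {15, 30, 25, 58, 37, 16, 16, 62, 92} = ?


Sorted: 15, 16, 16, 25, 30, 37, 58, 62, 92
n = 9 (odd)
Middle value = 30

Median = 30


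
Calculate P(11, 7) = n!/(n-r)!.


P(11,7) = 11!/4!
= 39916800/24
= 1663200

P(11,7) = 1663200


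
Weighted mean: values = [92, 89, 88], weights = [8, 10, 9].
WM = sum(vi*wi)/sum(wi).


Numerator = 92*8 + 89*10 + 88*9 = 2418
Denominator = 8 + 10 + 9 = 27
WM = 2418/27 = 89.5556

WM = 89.5556


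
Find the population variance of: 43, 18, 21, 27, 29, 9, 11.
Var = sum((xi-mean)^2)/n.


Mean = 22.5714
Squared deviations: 417.3265, 20.8980, 2.4694, 19.6122, 41.3265, 184.1837, 133.8980
Sum = 819.7143
Variance = 819.7143/7 = 117.1020

Variance = 117.1020


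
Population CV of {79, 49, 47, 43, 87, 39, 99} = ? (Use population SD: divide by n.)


Mean = 63.2857
SD = 22.5370
CV = (22.5370/63.2857)*100 = 35.6116%

CV = 35.6116%


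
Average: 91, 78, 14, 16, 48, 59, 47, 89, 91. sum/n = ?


Sum = 91 + 78 + 14 + 16 + 48 + 59 + 47 + 89 + 91 = 533
n = 9
Mean = 533/9 = 59.2222

Mean = 59.2222


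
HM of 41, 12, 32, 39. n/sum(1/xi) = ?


Sum of reciprocals = 1/41 + 1/12 + 1/32 + 1/39 = 0.164615
HM = 4/0.164615 = 24.2992

HM = 24.2992


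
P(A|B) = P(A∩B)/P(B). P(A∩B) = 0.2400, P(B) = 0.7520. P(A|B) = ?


P(A|B) = 0.2400/0.7520 = 0.3191

P(A|B) = 0.3191


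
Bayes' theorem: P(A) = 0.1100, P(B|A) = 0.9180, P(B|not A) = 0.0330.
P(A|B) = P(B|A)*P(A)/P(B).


P(B) = P(B|A)*P(A) + P(B|A')*P(A')
= 0.9180*0.1100 + 0.0330*0.8900
= 0.100980 + 0.029370 = 0.130350
P(A|B) = 0.100980/0.130350 = 0.7747

P(A|B) = 0.7747


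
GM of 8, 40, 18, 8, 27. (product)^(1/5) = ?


Product = 8 × 40 × 18 × 8 × 27 = 1244160
GM = 1244160^(1/5) = 16.5568

GM = 16.5568


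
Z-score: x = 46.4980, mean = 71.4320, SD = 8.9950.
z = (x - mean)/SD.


z = (46.4980 - 71.4320)/8.9950
= -24.9340/8.9950
= -2.7720

z = -2.7720


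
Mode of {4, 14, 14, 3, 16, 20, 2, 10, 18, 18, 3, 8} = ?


Frequencies: 2:1, 3:2, 4:1, 8:1, 10:1, 14:2, 16:1, 18:2, 20:1
Max frequency = 2
Mode = 3, 14, 18

Mode = 3, 14, 18


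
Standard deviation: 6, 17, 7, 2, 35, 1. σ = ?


Mean = 11.3333
Variance = 138.8889
SD = sqrt(138.8889) = 11.7851

SD = 11.7851


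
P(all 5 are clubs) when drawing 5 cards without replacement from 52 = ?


P(all clubs) = (13/52) × (12/51) × (11/50) × (10/49) × (9/48)
= 0.0005

P = 0.0005


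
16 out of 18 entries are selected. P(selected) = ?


P = 16/18 = 0.8889

P = 0.8889


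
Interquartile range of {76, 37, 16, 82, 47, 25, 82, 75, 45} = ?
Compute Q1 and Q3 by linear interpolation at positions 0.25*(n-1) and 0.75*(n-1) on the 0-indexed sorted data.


Sorted: 16, 25, 37, 45, 47, 75, 76, 82, 82
Q1 (25th %ile) = 37.0000
Q3 (75th %ile) = 76.0000
IQR = 76.0000 - 37.0000 = 39.0000

IQR = 39.0000


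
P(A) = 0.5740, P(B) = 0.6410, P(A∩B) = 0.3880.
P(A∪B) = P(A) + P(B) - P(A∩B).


P(A∪B) = 0.5740 + 0.6410 - 0.3880
= 1.2150 - 0.3880
= 0.8270

P(A∪B) = 0.8270


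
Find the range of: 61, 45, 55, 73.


Max = 73, Min = 45
Range = 73 - 45 = 28

Range = 28


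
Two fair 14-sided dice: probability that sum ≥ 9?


Total outcomes = 14×14 = 196
Favorable (sum ≥ 9): 168
P = 168/196 = 0.8571

P = 0.8571


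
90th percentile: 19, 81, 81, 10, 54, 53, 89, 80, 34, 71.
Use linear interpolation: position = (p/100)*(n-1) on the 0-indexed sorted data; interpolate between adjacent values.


Sorted: 10, 19, 34, 53, 54, 71, 80, 81, 81, 89
n = 10
Index = 90/100 * 9 = 8.1000
Lower = data[8] = 81, Upper = data[9] = 89
P90 = 81 + 0.1000*(8) = 81.8000

P90 = 81.8000


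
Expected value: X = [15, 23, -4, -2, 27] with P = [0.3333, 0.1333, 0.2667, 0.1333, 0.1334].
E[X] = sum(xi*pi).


E[X] = 15*0.3333 + 23*0.1333 - 4*0.2667 - 2*0.1333 + 27*0.1334
= 4.9995 + 3.0659 - 1.0668 - 0.2666 + 3.6018
= 10.3338

E[X] = 10.3338


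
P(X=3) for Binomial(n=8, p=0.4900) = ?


C(8,3) = 56
p^3 = 0.117649
(1-p)^5 = 0.034503
P = 56 * 0.117649 * 0.034503 = 0.2273

P(X=3) = 0.2273


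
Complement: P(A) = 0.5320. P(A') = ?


P(not A) = 1 - 0.5320 = 0.4680

P(not A) = 0.4680


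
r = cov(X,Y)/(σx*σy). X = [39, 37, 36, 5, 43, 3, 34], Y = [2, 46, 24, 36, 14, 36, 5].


Mean X = 28.1429, Mean Y = 23.2857
SD X = 15.495885, SD Y = 15.645303
Cov = -126.183673
r = -126.183673/(15.495885*15.645303) = -0.5205

r = -0.5205


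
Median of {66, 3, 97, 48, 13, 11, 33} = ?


Sorted: 3, 11, 13, 33, 48, 66, 97
n = 7 (odd)
Middle value = 33

Median = 33


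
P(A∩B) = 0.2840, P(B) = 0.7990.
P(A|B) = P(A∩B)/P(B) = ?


P(A|B) = 0.2840/0.7990 = 0.3554

P(A|B) = 0.3554


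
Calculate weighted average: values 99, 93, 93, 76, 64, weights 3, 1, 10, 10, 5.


Numerator = 99*3 + 93*1 + 93*10 + 76*10 + 64*5 = 2400
Denominator = 3 + 1 + 10 + 10 + 5 = 29
WM = 2400/29 = 82.7586

WM = 82.7586


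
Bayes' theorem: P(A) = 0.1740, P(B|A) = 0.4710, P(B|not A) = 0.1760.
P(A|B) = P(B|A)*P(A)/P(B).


P(B) = P(B|A)*P(A) + P(B|A')*P(A')
= 0.4710*0.1740 + 0.1760*0.8260
= 0.081954 + 0.145376 = 0.227330
P(A|B) = 0.081954/0.227330 = 0.3605

P(A|B) = 0.3605


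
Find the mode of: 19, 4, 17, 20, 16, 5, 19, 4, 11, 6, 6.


Frequencies: 4:2, 5:1, 6:2, 11:1, 16:1, 17:1, 19:2, 20:1
Max frequency = 2
Mode = 4, 6, 19

Mode = 4, 6, 19


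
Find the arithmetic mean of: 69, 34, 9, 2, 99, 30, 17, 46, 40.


Sum = 69 + 34 + 9 + 2 + 99 + 30 + 17 + 46 + 40 = 346
n = 9
Mean = 346/9 = 38.4444

Mean = 38.4444


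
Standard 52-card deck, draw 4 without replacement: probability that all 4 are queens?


P(all queens) = (4/52) × (3/51) × (2/50) × (1/49)
= 3.6938e-06

P = 3.6938e-06


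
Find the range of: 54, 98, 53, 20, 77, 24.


Max = 98, Min = 20
Range = 98 - 20 = 78

Range = 78


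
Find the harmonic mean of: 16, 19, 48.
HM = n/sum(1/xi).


Sum of reciprocals = 1/16 + 1/19 + 1/48 = 0.135965
HM = 3/0.135965 = 22.0645

HM = 22.0645


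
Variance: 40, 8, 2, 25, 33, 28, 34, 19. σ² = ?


Mean = 23.6250
Squared deviations: 268.1406, 244.1406, 467.6406, 1.8906, 87.8906, 19.1406, 107.6406, 21.3906
Sum = 1217.8750
Variance = 1217.8750/8 = 152.2344

Variance = 152.2344


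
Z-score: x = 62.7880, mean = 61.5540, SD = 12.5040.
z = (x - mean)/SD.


z = (62.7880 - 61.5540)/12.5040
= 1.2340/12.5040
= 0.0987

z = 0.0987


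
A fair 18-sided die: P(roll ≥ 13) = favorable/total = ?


Favorable outcomes (roll ≥ 13): 6
Total outcomes = 18
P = 6/18 = 0.3333

P = 0.3333


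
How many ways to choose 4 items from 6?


C(6,4) = 6!/(4! × 2!)
= 720/(24 × 2)
= 15

C(6,4) = 15


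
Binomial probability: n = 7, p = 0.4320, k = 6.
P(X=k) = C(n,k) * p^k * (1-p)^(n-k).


C(7,6) = 7
p^6 = 0.006500
(1-p)^1 = 0.568000
P = 7 * 0.006500 * 0.568000 = 0.0258

P(X=6) = 0.0258


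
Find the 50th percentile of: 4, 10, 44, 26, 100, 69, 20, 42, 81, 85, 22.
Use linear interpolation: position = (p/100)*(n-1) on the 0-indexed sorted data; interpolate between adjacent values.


Sorted: 4, 10, 20, 22, 26, 42, 44, 69, 81, 85, 100
n = 11
Index = 50/100 * 10 = 5.0000
Lower = data[5] = 42, Upper = data[6] = 44
P50 = 42 + 0*(2) = 42.0000

P50 = 42.0000


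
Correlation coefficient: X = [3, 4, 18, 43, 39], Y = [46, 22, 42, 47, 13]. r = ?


Mean X = 21.4000, Mean Y = 34.0000
SD X = 16.906803, SD Y = 13.870833
Cov = -25.600000
r = -25.600000/(16.906803*13.870833) = -0.1092

r = -0.1092


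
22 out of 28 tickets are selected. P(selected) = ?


P = 22/28 = 0.7857

P = 0.7857


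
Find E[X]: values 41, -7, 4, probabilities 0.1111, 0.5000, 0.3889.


E[X] = 41*0.1111 - 7*0.5000 + 4*0.3889
= 4.5551 - 3.5000 + 1.5556
= 2.6107

E[X] = 2.6107


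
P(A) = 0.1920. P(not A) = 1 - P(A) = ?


P(not A) = 1 - 0.1920 = 0.8080

P(not A) = 0.8080


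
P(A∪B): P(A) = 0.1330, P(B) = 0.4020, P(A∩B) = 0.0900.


P(A∪B) = 0.1330 + 0.4020 - 0.0900
= 0.5350 - 0.0900
= 0.4450

P(A∪B) = 0.4450


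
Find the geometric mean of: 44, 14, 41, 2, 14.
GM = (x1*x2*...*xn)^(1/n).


Product = 44 × 14 × 41 × 2 × 14 = 707168
GM = 707168^(1/5) = 14.7878

GM = 14.7878


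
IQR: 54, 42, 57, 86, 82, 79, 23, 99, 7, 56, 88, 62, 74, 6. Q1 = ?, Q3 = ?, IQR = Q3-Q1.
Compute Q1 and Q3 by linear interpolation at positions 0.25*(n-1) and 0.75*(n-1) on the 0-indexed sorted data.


Sorted: 6, 7, 23, 42, 54, 56, 57, 62, 74, 79, 82, 86, 88, 99
Q1 (25th %ile) = 45.0000
Q3 (75th %ile) = 81.2500
IQR = 81.2500 - 45.0000 = 36.2500

IQR = 36.2500


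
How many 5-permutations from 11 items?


P(11,5) = 11!/6!
= 39916800/720
= 55440

P(11,5) = 55440


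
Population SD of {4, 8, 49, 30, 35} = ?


Mean = 25.2000
Variance = 286.1600
SD = sqrt(286.1600) = 16.9163

SD = 16.9163


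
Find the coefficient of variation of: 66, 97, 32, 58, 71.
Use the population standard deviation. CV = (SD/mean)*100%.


Mean = 64.8000
SD = 20.9705
CV = (20.9705/64.8000)*100 = 32.3618%

CV = 32.3618%


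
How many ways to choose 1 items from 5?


C(5,1) = 5!/(1! × 4!)
= 120/(1 × 24)
= 5

C(5,1) = 5


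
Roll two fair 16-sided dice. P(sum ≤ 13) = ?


Total outcomes = 16×16 = 256
Favorable (sum ≤ 13): 78
P = 78/256 = 0.3047

P = 0.3047


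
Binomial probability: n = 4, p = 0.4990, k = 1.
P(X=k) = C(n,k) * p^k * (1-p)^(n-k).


C(4,1) = 4
p^1 = 0.499000
(1-p)^3 = 0.125752
P = 4 * 0.499000 * 0.125752 = 0.2510

P(X=1) = 0.2510


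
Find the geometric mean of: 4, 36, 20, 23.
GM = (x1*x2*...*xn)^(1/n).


Product = 4 × 36 × 20 × 23 = 66240
GM = 66240^(1/4) = 16.0428

GM = 16.0428


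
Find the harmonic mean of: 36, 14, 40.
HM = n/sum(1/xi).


Sum of reciprocals = 1/36 + 1/14 + 1/40 = 0.124206
HM = 3/0.124206 = 24.1534

HM = 24.1534


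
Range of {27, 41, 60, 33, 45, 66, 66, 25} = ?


Max = 66, Min = 25
Range = 66 - 25 = 41

Range = 41


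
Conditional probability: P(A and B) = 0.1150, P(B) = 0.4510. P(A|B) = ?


P(A|B) = 0.1150/0.4510 = 0.2550

P(A|B) = 0.2550


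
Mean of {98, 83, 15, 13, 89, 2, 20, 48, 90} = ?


Sum = 98 + 83 + 15 + 13 + 89 + 2 + 20 + 48 + 90 = 458
n = 9
Mean = 458/9 = 50.8889

Mean = 50.8889


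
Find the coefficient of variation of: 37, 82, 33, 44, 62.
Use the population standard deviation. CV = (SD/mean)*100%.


Mean = 51.6000
SD = 18.1615
CV = (18.1615/51.6000)*100 = 35.1967%

CV = 35.1967%


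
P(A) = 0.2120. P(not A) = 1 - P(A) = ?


P(not A) = 1 - 0.2120 = 0.7880

P(not A) = 0.7880
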